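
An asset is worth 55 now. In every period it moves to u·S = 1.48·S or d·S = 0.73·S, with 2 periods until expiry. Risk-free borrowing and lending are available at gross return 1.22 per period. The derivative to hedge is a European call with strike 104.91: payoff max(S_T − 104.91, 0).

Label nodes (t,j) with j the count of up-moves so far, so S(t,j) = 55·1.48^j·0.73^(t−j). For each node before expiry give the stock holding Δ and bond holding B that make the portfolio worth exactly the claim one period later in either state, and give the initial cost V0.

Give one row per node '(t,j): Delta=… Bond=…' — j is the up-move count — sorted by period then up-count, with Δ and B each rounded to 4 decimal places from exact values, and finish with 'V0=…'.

(0,0): Delta=0.2020 Bond=-6.6488
(1,0): Delta=0.0000 Bond=0.0000
(1,1): Delta=0.2549 Bond=-12.4156
V0=4.4629

The replicating-portfolio and risk-neutral prices coincide; use p* = (1.22−0.73)/(1.48−0.73) = 0.6533 for the latter.
Terminal payoffs: V(2,0)=0.0000, V(2,1)=0.0000, V(2,2)=15.5620
Node (1,0) S=40.1500: V=(p*·0.0000+(1−p*)·0.0000)/1.22=0.0000; Δ=(0.0000−0.0000)/(59.4220−29.3095)=0.0000; B=V−Δ·S=0.0000
Node (1,1) S=81.4000: V=(p*·15.5620+(1−p*)·0.0000)/1.22=8.3337; Δ=(15.5620−0.0000)/(120.4720−59.4220)=0.2549; B=V−Δ·S=-12.4156
Node (0,0) S=55.0000: V=(p*·8.3337+(1−p*)·0.0000)/1.22=4.4629; Δ=(8.3337−0.0000)/(81.4000−40.1500)=0.2020; B=V−Δ·S=-6.6488
Check: Δ(0,0)·S0 + B(0,0) = 4.4629 = V0.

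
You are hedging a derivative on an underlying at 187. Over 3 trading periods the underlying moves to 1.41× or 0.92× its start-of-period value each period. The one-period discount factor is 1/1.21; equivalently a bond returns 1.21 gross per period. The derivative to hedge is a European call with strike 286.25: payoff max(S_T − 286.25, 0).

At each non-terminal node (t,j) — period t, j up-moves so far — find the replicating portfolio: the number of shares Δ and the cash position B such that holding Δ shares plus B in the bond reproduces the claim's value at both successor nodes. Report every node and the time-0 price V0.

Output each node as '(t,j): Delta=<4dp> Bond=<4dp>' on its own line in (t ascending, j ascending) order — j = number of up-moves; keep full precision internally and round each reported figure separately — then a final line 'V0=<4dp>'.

Since d<R<u, set p* = (R−d)/(u−d) = 0.5918; price each node as the discounted p*-expectation of its children.
At expiry t=3: V(3,0)=0.0000, V(3,1)=0.0000, V(3,2)=55.7827, V(3,3)=237.9523
  t=2,j=0: stock 158.2768 → up 223.1703 (V=0.0000), down 145.6147 (V=0.0000). Price 0.0000; hedge Δ=0.0000, bond B=0.0000.
  t=2,j=1: stock 242.5764 → up 342.0327 (V=55.7827), down 223.1703 (V=0.0000). Price 27.2845; hedge Δ=0.4693, bond B=-86.5578.
  t=2,j=2: stock 371.7747 → up 524.2023 (V=237.9523), down 342.0327 (V=55.7827). Price 135.2045; hedge Δ=1.0000, bond B=-236.5702.
  t=1,j=0: stock 172.0400 → up 242.5764 (V=27.2845), down 158.2768 (V=0.0000). Price 13.3454; hedge Δ=0.3237, bond B=-42.3372.
  t=1,j=1: stock 263.6700 → up 371.7747 (V=135.2045), down 242.5764 (V=27.2845). Price 75.3351; hedge Δ=0.8353, bond B=-144.9096.
  t=0,j=0: stock 187.0000 → up 263.6700 (V=75.3351), down 172.0400 (V=13.3454). Price 41.3498; hedge Δ=0.6765, bond B=-85.1598.
The time-0 hedge costs 41.3498, which is the no-arbitrage price.

(0,0): Delta=0.6765 Bond=-85.1598
(1,0): Delta=0.3237 Bond=-42.3372
(1,1): Delta=0.8353 Bond=-144.9096
(2,0): Delta=0.0000 Bond=0.0000
(2,1): Delta=0.4693 Bond=-86.5578
(2,2): Delta=1.0000 Bond=-236.5702
V0=41.3498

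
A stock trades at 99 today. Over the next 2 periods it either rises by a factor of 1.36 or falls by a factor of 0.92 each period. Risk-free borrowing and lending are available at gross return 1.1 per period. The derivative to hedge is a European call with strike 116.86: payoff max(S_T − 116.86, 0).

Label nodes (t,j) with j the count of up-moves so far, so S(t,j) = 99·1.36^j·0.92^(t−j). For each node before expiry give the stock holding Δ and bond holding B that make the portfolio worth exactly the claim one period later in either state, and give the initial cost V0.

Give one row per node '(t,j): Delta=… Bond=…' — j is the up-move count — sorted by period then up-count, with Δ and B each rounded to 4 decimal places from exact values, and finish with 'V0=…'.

Since d<R<u, set p* = (R−d)/(u−d) = 0.4091; price each node as the discounted p*-expectation of its children.
At expiry t=2: V(2,0)=0.0000, V(2,1)=7.0088, V(2,2)=66.2504
  t=1,j=0: stock 91.0800 → up 123.8688 (V=7.0088), down 83.7936 (V=0.0000). Price 2.6066; hedge Δ=0.1749, bond B=-13.3225.
  t=1,j=1: stock 134.6400 → up 183.1104 (V=66.2504), down 123.8688 (V=7.0088). Price 28.4036; hedge Δ=1.0000, bond B=-106.2364.
  t=0,j=0: stock 99.0000 → up 134.6400 (V=28.4036), down 91.0800 (V=2.6066). Price 11.9636; hedge Δ=0.5922, bond B=-46.6661.
Check: Δ(0,0)·S0 + B(0,0) = 11.9636 = V0.

(0,0): Delta=0.5922 Bond=-46.6661
(1,0): Delta=0.1749 Bond=-13.3225
(1,1): Delta=1.0000 Bond=-106.2364
V0=11.9636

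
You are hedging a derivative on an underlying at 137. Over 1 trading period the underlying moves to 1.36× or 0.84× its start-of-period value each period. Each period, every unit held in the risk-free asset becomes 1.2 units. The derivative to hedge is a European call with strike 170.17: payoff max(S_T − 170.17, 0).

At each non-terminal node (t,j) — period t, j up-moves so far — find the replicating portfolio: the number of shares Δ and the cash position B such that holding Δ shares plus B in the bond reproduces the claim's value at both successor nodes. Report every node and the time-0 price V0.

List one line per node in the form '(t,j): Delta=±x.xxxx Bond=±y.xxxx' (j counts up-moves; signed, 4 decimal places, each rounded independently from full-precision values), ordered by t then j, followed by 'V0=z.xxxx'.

(0,0): Delta=0.2267 Bond=-21.7404
V0=9.3173

Since d<R<u, set p* = (R−d)/(u−d) = 0.6923; price each node as the discounted p*-expectation of its children.
At expiry t=1: V(1,0)=0.0000, V(1,1)=16.1500
(0,0): S=137.0000. Δ = (V_up−V_dn)/(S_up−S_dn) = (16.1500−0.0000)/(186.3200−115.0800) = 0.2267. V = [p*·16.1500 + (1−p*)·0.0000]/1.2 = 9.3173. B = V − Δ·S = -21.7404.
Self-financing check: at every node Δ·S+B equals the discounted successor values.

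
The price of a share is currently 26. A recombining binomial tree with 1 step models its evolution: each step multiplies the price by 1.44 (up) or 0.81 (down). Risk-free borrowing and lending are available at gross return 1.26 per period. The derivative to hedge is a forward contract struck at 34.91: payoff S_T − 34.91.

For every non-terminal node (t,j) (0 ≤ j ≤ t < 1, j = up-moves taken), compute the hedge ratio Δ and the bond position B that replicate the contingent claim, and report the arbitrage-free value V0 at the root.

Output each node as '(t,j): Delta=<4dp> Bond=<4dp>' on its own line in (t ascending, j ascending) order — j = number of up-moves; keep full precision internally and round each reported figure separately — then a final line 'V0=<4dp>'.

No-arbitrage ⇒ martingale measure with p* = (R−d)/(u−d) = 0.7143.
At expiry t=1: V(1,0)=-13.8500, V(1,1)=2.5300
Node (0,0) S=26.0000: V=(p*·2.5300+(1−p*)·-13.8500)/1.26=-1.7063; Δ=(2.5300−-13.8500)/(37.4400−21.0600)=1.0000; B=V−Δ·S=-27.7063
Each (Δ,B) replicates both successor values, so the strategy is self-financing and V0 is arbitrage-free.

(0,0): Delta=1.0000 Bond=-27.7063
V0=-1.7063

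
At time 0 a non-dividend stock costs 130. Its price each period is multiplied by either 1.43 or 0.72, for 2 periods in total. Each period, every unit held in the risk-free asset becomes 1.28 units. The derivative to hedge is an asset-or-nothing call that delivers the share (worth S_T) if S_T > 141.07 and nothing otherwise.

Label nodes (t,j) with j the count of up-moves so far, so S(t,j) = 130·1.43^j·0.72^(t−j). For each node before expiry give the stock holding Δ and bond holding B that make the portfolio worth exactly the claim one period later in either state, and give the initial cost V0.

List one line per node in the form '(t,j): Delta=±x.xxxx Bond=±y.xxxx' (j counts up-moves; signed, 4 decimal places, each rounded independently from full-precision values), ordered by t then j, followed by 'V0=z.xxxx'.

(0,0): Delta=1.7747 Bond=-129.7775
(1,0): Delta=0.0000 Bond=0.0000
(1,1): Delta=2.0141 Bond=-210.6103
V0=100.9380

Since d<R<u, set p* = (R−d)/(u−d) = 0.7887; price each node as the discounted p*-expectation of its children.
At expiry t=2: V(2,0)=0.0000, V(2,1)=0.0000, V(2,2)=265.8370
(1,0): S=93.6000. Δ = (V_up−V_dn)/(S_up−S_dn) = (0.0000−0.0000)/(133.8480−67.3920) = 0.0000. V = [p*·0.0000 + (1−p*)·0.0000]/1.28 = 0.0000. B = V − Δ·S = 0.0000.
(1,1): S=185.9000. Δ = (V_up−V_dn)/(S_up−S_dn) = (265.8370−0.0000)/(265.8370−133.8480) = 2.0141. V = [p*·265.8370 + (1−p*)·0.0000]/1.28 = 163.8080. B = V − Δ·S = -210.6103.
(0,0): S=130.0000. Δ = (V_up−V_dn)/(S_up−S_dn) = (163.8080−0.0000)/(185.9000−93.6000) = 1.7747. V = [p*·163.8080 + (1−p*)·0.0000]/1.28 = 100.9380. B = V − Δ·S = -129.7775.
Self-financing check: at every node Δ·S+B equals the discounted successor values.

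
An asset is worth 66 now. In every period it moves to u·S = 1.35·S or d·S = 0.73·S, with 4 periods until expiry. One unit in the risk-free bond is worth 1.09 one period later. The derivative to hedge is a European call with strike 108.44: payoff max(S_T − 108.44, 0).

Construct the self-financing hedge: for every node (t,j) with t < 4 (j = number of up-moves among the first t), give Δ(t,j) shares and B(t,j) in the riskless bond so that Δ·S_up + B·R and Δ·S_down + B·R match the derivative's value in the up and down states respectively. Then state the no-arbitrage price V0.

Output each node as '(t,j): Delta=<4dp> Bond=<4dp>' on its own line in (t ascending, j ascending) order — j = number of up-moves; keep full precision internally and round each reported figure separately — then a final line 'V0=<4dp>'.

Risk-neutral probability p* = (R−d)/(u−d) = (1.09−0.73)/(1.35−0.73) = 0.5806.
Payoff layer (t=4): V(4,0)=0.0000, V(4,1)=0.0000, V(4,2)=0.0000, V(4,3)=10.1009, V(4,4)=110.7794
(3,0): S=25.6751. Δ = (V_up−V_dn)/(S_up−S_dn) = (0.0000−0.0000)/(34.6614−18.7428) = 0.0000. V = [p*·0.0000 + (1−p*)·0.0000]/1.09 = 0.0000. B = V − Δ·S = 0.0000.
(3,1): S=47.4814. Δ = (V_up−V_dn)/(S_up−S_dn) = (0.0000−0.0000)/(64.0999−34.6614) = 0.0000. V = [p*·0.0000 + (1−p*)·0.0000]/1.09 = 0.0000. B = V − Δ·S = 0.0000.
(3,2): S=87.8081. Δ = (V_up−V_dn)/(S_up−S_dn) = (10.1009−0.0000)/(118.5409−64.0999) = 0.1855. V = [p*·10.1009 + (1−p*)·0.0000]/1.09 = 5.3808. B = V − Δ·S = -10.9110.
(3,3): S=162.3848. Δ = (V_up−V_dn)/(S_up−S_dn) = (110.7794−10.1009)/(219.2194−118.5409) = 1.0000. V = [p*·110.7794 + (1−p*)·10.1009]/1.09 = 62.8985. B = V − Δ·S = -99.4862.
(2,0): S=35.1714. Δ = (V_up−V_dn)/(S_up−S_dn) = (0.0000−0.0000)/(47.4814−25.6751) = 0.0000. V = [p*·0.0000 + (1−p*)·0.0000]/1.09 = 0.0000. B = V − Δ·S = 0.0000.
(2,1): S=65.0430. Δ = (V_up−V_dn)/(S_up−S_dn) = (5.3808−0.0000)/(87.8081−47.4814) = 0.1334. V = [p*·5.3808 + (1−p*)·0.0000]/1.09 = 2.8663. B = V − Δ·S = -5.8123.
(2,2): S=120.2850. Δ = (V_up−V_dn)/(S_up−S_dn) = (62.8985−5.3808)/(162.3848−87.8081) = 0.7713. V = [p*·62.8985 + (1−p*)·5.3808]/1.09 = 35.5763. B = V − Δ·S = -57.1943.
(1,0): S=48.1800. Δ = (V_up−V_dn)/(S_up−S_dn) = (2.8663−0.0000)/(65.0430−35.1714) = 0.0960. V = [p*·2.8663 + (1−p*)·0.0000]/1.09 = 1.5269. B = V − Δ·S = -3.0962.
(1,1): S=89.1000. Δ = (V_up−V_dn)/(S_up−S_dn) = (35.5763−2.8663)/(120.2850−65.0430) = 0.5921. V = [p*·35.5763 + (1−p*)·2.8663]/1.09 = 20.0543. B = V − Δ·S = -32.7037.
(0,0): S=66.0000. Δ = (V_up−V_dn)/(S_up−S_dn) = (20.0543−1.5269)/(89.1000−48.1800) = 0.4528. V = [p*·20.0543 + (1−p*)·1.5269]/1.09 = 11.2704. B = V − Δ·S = -18.6125.
Root portfolio cost Δ·66+B reproduces V0=11.2704.

(0,0): Delta=0.4528 Bond=-18.6125
(1,0): Delta=0.0960 Bond=-3.0962
(1,1): Delta=0.5921 Bond=-32.7037
(2,0): Delta=0.0000 Bond=0.0000
(2,1): Delta=0.1334 Bond=-5.8123
(2,2): Delta=0.7713 Bond=-57.1943
(3,0): Delta=0.0000 Bond=0.0000
(3,1): Delta=0.0000 Bond=0.0000
(3,2): Delta=0.1855 Bond=-10.9110
(3,3): Delta=1.0000 Bond=-99.4862
V0=11.2704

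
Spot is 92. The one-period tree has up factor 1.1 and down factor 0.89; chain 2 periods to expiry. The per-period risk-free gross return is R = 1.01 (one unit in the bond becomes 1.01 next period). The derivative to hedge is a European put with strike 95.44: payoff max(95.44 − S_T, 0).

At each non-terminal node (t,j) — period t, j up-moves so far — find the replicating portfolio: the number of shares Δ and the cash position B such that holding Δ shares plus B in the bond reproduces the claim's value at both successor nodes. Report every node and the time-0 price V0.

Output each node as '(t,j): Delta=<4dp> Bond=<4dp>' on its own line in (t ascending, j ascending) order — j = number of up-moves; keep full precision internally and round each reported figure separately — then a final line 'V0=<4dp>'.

No-arbitrage ⇒ martingale measure with p* = (R−d)/(u−d) = 0.5714.
At expiry t=2: V(2,0)=22.5668, V(2,1)=5.3720, V(2,2)=0.0000
Node (1,0) S=81.8800: V=(p*·5.3720+(1−p*)·22.5668)/1.01=12.6150; Δ=(5.3720−22.5668)/(90.0680−72.8732)=-1.0000; B=V−Δ·S=94.4950
Node (1,1) S=101.2000: V=(p*·0.0000+(1−p*)·5.3720)/1.01=2.2795; Δ=(0.0000−5.3720)/(111.3200−90.0680)=-0.2528; B=V−Δ·S=27.8604
Node (0,0) S=92.0000: V=(p*·2.2795+(1−p*)·12.6150)/1.01=6.6426; Δ=(2.2795−12.6150)/(101.2000−81.8800)=-0.5350; B=V−Δ·S=55.8595
Root portfolio cost Δ·92+B reproduces V0=6.6426.

(0,0): Delta=-0.5350 Bond=55.8595
(1,0): Delta=-1.0000 Bond=94.4950
(1,1): Delta=-0.2528 Bond=27.8604
V0=6.6426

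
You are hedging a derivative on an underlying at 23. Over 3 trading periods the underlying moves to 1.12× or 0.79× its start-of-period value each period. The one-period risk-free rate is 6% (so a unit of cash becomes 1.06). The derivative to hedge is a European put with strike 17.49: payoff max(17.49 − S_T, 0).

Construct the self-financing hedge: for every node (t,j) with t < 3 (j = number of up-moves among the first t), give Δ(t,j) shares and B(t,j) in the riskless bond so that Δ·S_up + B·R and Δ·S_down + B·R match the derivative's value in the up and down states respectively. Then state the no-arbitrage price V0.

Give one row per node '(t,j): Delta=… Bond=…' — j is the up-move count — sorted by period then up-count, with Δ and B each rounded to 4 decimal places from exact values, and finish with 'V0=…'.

(0,0): Delta=-0.0677 Bond=1.6836
(1,0): Delta=-0.3174 Bond=6.3227
(1,1): Delta=-0.0285 Bond=0.7761
(2,0): Delta=-1.0000 Bond=16.5000
(2,1): Delta=-0.2104 Bond=4.5248
(2,2): Delta=0.0000 Bond=0.0000
V0=0.1273

The replicating-portfolio and risk-neutral prices coincide; use p* = (1.06−0.79)/(1.12−0.79) = 0.8182 for the latter.
Terminal payoffs: V(3,0)=6.1501, V(3,1)=1.4132, V(3,2)=0.0000, V(3,3)=0.0000
(2,0): S=14.3543. Δ = (V_up−V_dn)/(S_up−S_dn) = (1.4132−6.1501)/(16.0768−11.3399) = -1.0000. V = [p*·1.4132 + (1−p*)·6.1501]/1.06 = 2.1457. B = V − Δ·S = 16.5000.
(2,1): S=20.3504. Δ = (V_up−V_dn)/(S_up−S_dn) = (0.0000−1.4132)/(22.7924−16.0768) = -0.2104. V = [p*·0.0000 + (1−p*)·1.4132]/1.06 = 0.2424. B = V − Δ·S = 4.5248.
(2,2): S=28.8512. Δ = (V_up−V_dn)/(S_up−S_dn) = (0.0000−0.0000)/(32.3133−22.7924) = 0.0000. V = [p*·0.0000 + (1−p*)·0.0000]/1.06 = 0.0000. B = V − Δ·S = 0.0000.
(1,0): S=18.1700. Δ = (V_up−V_dn)/(S_up−S_dn) = (0.2424−2.1457)/(20.3504−14.3543) = -0.3174. V = [p*·0.2424 + (1−p*)·2.1457]/1.06 = 0.5551. B = V − Δ·S = 6.3227.
(1,1): S=25.7600. Δ = (V_up−V_dn)/(S_up−S_dn) = (0.0000−0.2424)/(28.8512−20.3504) = -0.0285. V = [p*·0.0000 + (1−p*)·0.2424]/1.06 = 0.0416. B = V − Δ·S = 0.7761.
(0,0): S=23.0000. Δ = (V_up−V_dn)/(S_up−S_dn) = (0.0416−0.5551)/(25.7600−18.1700) = -0.0677. V = [p*·0.0416 + (1−p*)·0.5551]/1.06 = 0.1273. B = V − Δ·S = 1.6836.
Root portfolio cost Δ·23+B reproduces V0=0.1273.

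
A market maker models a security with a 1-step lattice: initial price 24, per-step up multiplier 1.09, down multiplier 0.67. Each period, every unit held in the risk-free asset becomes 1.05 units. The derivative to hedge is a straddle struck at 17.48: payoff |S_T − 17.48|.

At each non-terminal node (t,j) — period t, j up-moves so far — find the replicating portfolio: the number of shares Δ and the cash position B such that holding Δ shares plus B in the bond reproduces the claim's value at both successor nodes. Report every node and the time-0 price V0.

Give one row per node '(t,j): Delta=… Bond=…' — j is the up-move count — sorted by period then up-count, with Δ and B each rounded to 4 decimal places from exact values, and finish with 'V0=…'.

Risk-neutral probability p* = (R−d)/(u−d) = (1.05−0.67)/(1.09−0.67) = 0.9048.
Payoff layer (t=1): V(1,0)=1.4000, V(1,1)=8.6800
  t=0,j=0: stock 24.0000 → up 26.1600 (V=8.6800), down 16.0800 (V=1.4000). Price 7.6063; hedge Δ=0.7222, bond B=-9.7270.
Self-financing check: at every node Δ·S+B equals the discounted successor values.

(0,0): Delta=0.7222 Bond=-9.7270
V0=7.6063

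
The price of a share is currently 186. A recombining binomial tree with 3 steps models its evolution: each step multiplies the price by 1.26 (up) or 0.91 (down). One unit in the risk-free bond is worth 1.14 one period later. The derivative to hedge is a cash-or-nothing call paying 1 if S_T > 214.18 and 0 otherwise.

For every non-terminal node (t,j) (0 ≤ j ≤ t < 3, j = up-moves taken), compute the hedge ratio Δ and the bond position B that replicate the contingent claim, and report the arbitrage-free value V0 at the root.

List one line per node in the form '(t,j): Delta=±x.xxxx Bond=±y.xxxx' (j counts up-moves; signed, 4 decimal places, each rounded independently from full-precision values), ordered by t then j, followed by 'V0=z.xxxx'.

(0,0): Delta=0.0053 Bond=-0.4993
(1,0): Delta=0.0097 Bond=-1.3147
(1,1): Delta=0.0037 Bond=-0.1803
(2,0): Delta=0.0000 Bond=0.0000
(2,1): Delta=0.0134 Bond=-2.2807
(2,2): Delta=0.0000 Bond=0.8772
V0=0.4913

Since d<R<u, set p* = (R−d)/(u−d) = 0.6571; price each node as the discounted p*-expectation of its children.
Payoff layer (t=3): V(3,0)=0.0000, V(3,1)=0.0000, V(3,2)=1.0000, V(3,3)=1.0000
  t=2,j=0: stock 154.0266 → up 194.0735 (V=0.0000), down 140.1642 (V=0.0000). Price 0.0000; hedge Δ=0.0000, bond B=0.0000.
  t=2,j=1: stock 213.2676 → up 268.7172 (V=1.0000), down 194.0735 (V=0.0000). Price 0.5764; hedge Δ=0.0134, bond B=-2.2807.
  t=2,j=2: stock 295.2936 → up 372.0699 (V=1.0000), down 268.7172 (V=1.0000). Price 0.8772; hedge Δ=0.0000, bond B=0.8772.
  t=1,j=0: stock 169.2600 → up 213.2676 (V=0.5764), down 154.0266 (V=0.0000). Price 0.3323; hedge Δ=0.0097, bond B=-1.3147.
  t=1,j=1: stock 234.3600 → up 295.2936 (V=0.8772), down 213.2676 (V=0.5764). Price 0.6790; hedge Δ=0.0037, bond B=-0.1803.
  t=0,j=0: stock 186.0000 → up 234.3600 (V=0.6790), down 169.2600 (V=0.3323). Price 0.4913; hedge Δ=0.0053, bond B=-0.4993.
Check: Δ(0,0)·S0 + B(0,0) = 0.4913 = V0.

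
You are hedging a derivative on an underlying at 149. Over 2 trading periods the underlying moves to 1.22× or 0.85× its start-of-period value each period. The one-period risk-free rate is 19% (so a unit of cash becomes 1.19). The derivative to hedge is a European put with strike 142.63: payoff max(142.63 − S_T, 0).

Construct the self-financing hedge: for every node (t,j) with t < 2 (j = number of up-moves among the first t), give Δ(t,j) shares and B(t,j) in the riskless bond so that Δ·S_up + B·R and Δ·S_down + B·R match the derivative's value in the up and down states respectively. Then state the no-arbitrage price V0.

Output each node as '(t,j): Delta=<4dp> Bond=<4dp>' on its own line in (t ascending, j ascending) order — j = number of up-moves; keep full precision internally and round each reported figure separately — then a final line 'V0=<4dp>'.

Under the risk-neutral measure, an up-move has probability p* = (R−d)/(u−d) = 0.9189 and values discount at R = 1.19.
Payoff layer (t=2): V(2,0)=34.9775, V(2,1)=0.0000, V(2,2)=0.0000
(1,0): S=126.6500. Δ = (V_up−V_dn)/(S_up−S_dn) = (0.0000−34.9775)/(154.5130−107.6525) = -0.7464. V = [p*·0.0000 + (1−p*)·34.9775]/1.19 = 2.3832. B = V − Δ·S = 96.9170.
(1,1): S=181.7800. Δ = (V_up−V_dn)/(S_up−S_dn) = (0.0000−0.0000)/(221.7716−154.5130) = 0.0000. V = [p*·0.0000 + (1−p*)·0.0000]/1.19 = 0.0000. B = V − Δ·S = 0.0000.
(0,0): S=149.0000. Δ = (V_up−V_dn)/(S_up−S_dn) = (0.0000−2.3832)/(181.7800−126.6500) = -0.0432. V = [p*·0.0000 + (1−p*)·2.3832]/1.19 = 0.1624. B = V − Δ·S = 6.6035.
Root portfolio cost Δ·149+B reproduces V0=0.1624.

(0,0): Delta=-0.0432 Bond=6.6035
(1,0): Delta=-0.7464 Bond=96.9170
(1,1): Delta=0.0000 Bond=0.0000
V0=0.1624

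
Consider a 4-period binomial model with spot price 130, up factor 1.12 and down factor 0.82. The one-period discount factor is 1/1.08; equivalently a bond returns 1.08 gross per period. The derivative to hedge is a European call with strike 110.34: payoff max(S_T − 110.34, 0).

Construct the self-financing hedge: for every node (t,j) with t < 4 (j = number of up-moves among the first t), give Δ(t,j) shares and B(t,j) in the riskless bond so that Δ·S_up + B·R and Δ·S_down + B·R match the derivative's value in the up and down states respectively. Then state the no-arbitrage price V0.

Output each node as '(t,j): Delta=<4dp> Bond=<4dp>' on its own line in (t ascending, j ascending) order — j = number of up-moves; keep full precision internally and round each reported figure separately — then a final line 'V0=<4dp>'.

(0,0): Delta=0.9671 Bond=-76.5930
(1,0): Delta=0.7939 Bond=-64.2541
(1,1): Delta=0.9866 Bond=-85.5614
(2,0): Delta=0.0000 Bond=0.0000
(2,1): Delta=0.8833 Bond=-80.0705
(2,2): Delta=0.9983 Bond=-94.3041
(3,0): Delta=0.0000 Bond=0.0000
(3,1): Delta=0.0000 Bond=0.0000
(3,2): Delta=0.9828 Bond=-99.7801
(3,3): Delta=1.0000 Bond=-102.1667
V0=49.1310

Risk-neutral probability p* = (R−d)/(u−d) = (1.08−0.82)/(1.12−0.82) = 0.8667.
At expiry t=4: V(4,0)=0.0000, V(4,1)=0.0000, V(4,2)=0.0000, V(4,3)=39.4253, V(4,4)=94.2175
Node (3,0) S=71.6778: V=(p*·0.0000+(1−p*)·0.0000)/1.08=0.0000; Δ=(0.0000−0.0000)/(80.2792−58.7758)=0.0000; B=V−Δ·S=0.0000
Node (3,1) S=97.9014: V=(p*·0.0000+(1−p*)·0.0000)/1.08=0.0000; Δ=(0.0000−0.0000)/(109.6496−80.2792)=0.0000; B=V−Δ·S=0.0000
Node (3,2) S=133.7190: V=(p*·39.4253+(1−p*)·0.0000)/1.08=31.6376; Δ=(39.4253−0.0000)/(149.7653−109.6496)=0.9828; B=V−Δ·S=-99.7801
Node (3,3) S=182.6406: V=(p*·94.2175+(1−p*)·39.4253)/1.08=80.4740; Δ=(94.2175−39.4253)/(204.5575−149.7653)=1.0000; B=V−Δ·S=-102.1667
Node (2,0) S=87.4120: V=(p*·0.0000+(1−p*)·0.0000)/1.08=0.0000; Δ=(0.0000−0.0000)/(97.9014−71.6778)=0.0000; B=V−Δ·S=0.0000
Node (2,1) S=119.3920: V=(p*·31.6376+(1−p*)·0.0000)/1.08=25.3882; Δ=(31.6376−0.0000)/(133.7190−97.9014)=0.8833; B=V−Δ·S=-80.0705
Node (2,2) S=163.0720: V=(p*·80.4740+(1−p*)·31.6376)/1.08=68.4838; Δ=(80.4740−31.6376)/(182.6406−133.7190)=0.9983; B=V−Δ·S=-94.3041
Node (1,0) S=106.6000: V=(p*·25.3882+(1−p*)·0.0000)/1.08=20.3732; Δ=(25.3882−0.0000)/(119.3920−87.4120)=0.7939; B=V−Δ·S=-64.2541
Node (1,1) S=145.6000: V=(p*·68.4838+(1−p*)·25.3882)/1.08=58.0904; Δ=(68.4838−25.3882)/(163.0720−119.3920)=0.9866; B=V−Δ·S=-85.5614
Node (0,0) S=130.0000: V=(p*·58.0904+(1−p*)·20.3732)/1.08=49.1310; Δ=(58.0904−20.3732)/(145.6000−106.6000)=0.9671; B=V−Δ·S=-76.5930
The time-0 hedge costs 49.1310, which is the no-arbitrage price.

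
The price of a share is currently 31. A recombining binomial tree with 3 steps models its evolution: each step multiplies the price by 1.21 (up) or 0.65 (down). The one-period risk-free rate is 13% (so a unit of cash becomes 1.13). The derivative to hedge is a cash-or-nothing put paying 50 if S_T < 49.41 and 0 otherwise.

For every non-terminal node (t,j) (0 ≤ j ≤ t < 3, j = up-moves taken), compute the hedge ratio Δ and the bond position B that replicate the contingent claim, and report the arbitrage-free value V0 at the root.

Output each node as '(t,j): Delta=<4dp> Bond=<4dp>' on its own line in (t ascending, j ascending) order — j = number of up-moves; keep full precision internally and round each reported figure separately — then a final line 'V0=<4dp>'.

Since d<R<u, set p* = (R−d)/(u−d) = 0.8571; price each node as the discounted p*-expectation of its children.
Terminal payoffs: V(3,0)=50.0000, V(3,1)=50.0000, V(3,2)=50.0000, V(3,3)=0.0000
(2,0): S=13.0975. Δ = (V_up−V_dn)/(S_up−S_dn) = (50.0000−50.0000)/(15.8480−8.5134) = 0.0000. V = [p*·50.0000 + (1−p*)·50.0000]/1.13 = 44.2478. B = V − Δ·S = 44.2478.
(2,1): S=24.3815. Δ = (V_up−V_dn)/(S_up−S_dn) = (50.0000−50.0000)/(29.5016−15.8480) = 0.0000. V = [p*·50.0000 + (1−p*)·50.0000]/1.13 = 44.2478. B = V − Δ·S = 44.2478.
(2,2): S=45.3871. Δ = (V_up−V_dn)/(S_up−S_dn) = (0.0000−50.0000)/(54.9184−29.5016) = -1.9672. V = [p*·0.0000 + (1−p*)·50.0000]/1.13 = 6.3211. B = V − Δ·S = 95.6068.
(1,0): S=20.1500. Δ = (V_up−V_dn)/(S_up−S_dn) = (44.2478−44.2478)/(24.3815−13.0975) = 0.0000. V = [p*·44.2478 + (1−p*)·44.2478]/1.13 = 39.1573. B = V − Δ·S = 39.1573.
(1,1): S=37.5100. Δ = (V_up−V_dn)/(S_up−S_dn) = (6.3211−44.2478)/(45.3871−24.3815) = -1.8056. V = [p*·6.3211 + (1−p*)·44.2478]/1.13 = 10.3887. B = V − Δ·S = 78.1149.
(0,0): S=31.0000. Δ = (V_up−V_dn)/(S_up−S_dn) = (10.3887−39.1573)/(37.5100−20.1500) = -1.6572. V = [p*·10.3887 + (1−p*)·39.1573]/1.13 = 12.8305. B = V − Δ·S = 64.2031.
Self-financing check: at every node Δ·S+B equals the discounted successor values.

(0,0): Delta=-1.6572 Bond=64.2031
(1,0): Delta=0.0000 Bond=39.1573
(1,1): Delta=-1.8056 Bond=78.1149
(2,0): Delta=0.0000 Bond=44.2478
(2,1): Delta=0.0000 Bond=44.2478
(2,2): Delta=-1.9672 Bond=95.6068
V0=12.8305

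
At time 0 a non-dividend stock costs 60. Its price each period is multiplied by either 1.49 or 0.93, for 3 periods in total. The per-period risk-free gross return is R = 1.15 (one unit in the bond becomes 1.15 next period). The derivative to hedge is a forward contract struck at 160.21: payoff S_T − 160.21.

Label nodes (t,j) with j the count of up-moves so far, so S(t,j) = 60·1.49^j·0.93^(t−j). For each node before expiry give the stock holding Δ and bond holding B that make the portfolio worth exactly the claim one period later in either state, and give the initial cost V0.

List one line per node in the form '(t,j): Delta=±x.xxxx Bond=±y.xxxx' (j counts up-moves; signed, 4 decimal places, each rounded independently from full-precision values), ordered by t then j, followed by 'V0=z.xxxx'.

No-arbitrage ⇒ martingale measure with p* = (R−d)/(u−d) = 0.3929.
Terminal values V(3,·): V(3,0)=-111.9486, V(3,1)=-82.8879, V(3,2)=-36.3284, V(3,3)=38.2669
(2,0): S=51.8940. Δ = (V_up−V_dn)/(S_up−S_dn) = (-82.8879−-111.9486)/(77.3221−48.2614) = 1.0000. V = [p*·-82.8879 + (1−p*)·-111.9486]/1.15 = -87.4190. B = V − Δ·S = -139.3130.
(2,1): S=83.1420. Δ = (V_up−V_dn)/(S_up−S_dn) = (-36.3284−-82.8879)/(123.8816−77.3221) = 1.0000. V = [p*·-36.3284 + (1−p*)·-82.8879]/1.15 = -56.1710. B = V − Δ·S = -139.3130.
(2,2): S=133.2060. Δ = (V_up−V_dn)/(S_up−S_dn) = (38.2669−-36.3284)/(198.4769−123.8816) = 1.0000. V = [p*·38.2669 + (1−p*)·-36.3284]/1.15 = -6.1070. B = V − Δ·S = -139.3130.
(1,0): S=55.8000. Δ = (V_up−V_dn)/(S_up−S_dn) = (-56.1710−-87.4190)/(83.1420−51.8940) = 1.0000. V = [p*·-56.1710 + (1−p*)·-87.4190]/1.15 = -65.3418. B = V − Δ·S = -121.1418.
(1,1): S=89.4000. Δ = (V_up−V_dn)/(S_up−S_dn) = (-6.1070−-56.1710)/(133.2060−83.1420) = 1.0000. V = [p*·-6.1070 + (1−p*)·-56.1710]/1.15 = -31.7418. B = V − Δ·S = -121.1418.
(0,0): S=60.0000. Δ = (V_up−V_dn)/(S_up−S_dn) = (-31.7418−-65.3418)/(89.4000−55.8000) = 1.0000. V = [p*·-31.7418 + (1−p*)·-65.3418]/1.15 = -45.3407. B = V − Δ·S = -105.3407.
Each (Δ,B) replicates both successor values, so the strategy is self-financing and V0 is arbitrage-free.

(0,0): Delta=1.0000 Bond=-105.3407
(1,0): Delta=1.0000 Bond=-121.1418
(1,1): Delta=1.0000 Bond=-121.1418
(2,0): Delta=1.0000 Bond=-139.3130
(2,1): Delta=1.0000 Bond=-139.3130
(2,2): Delta=1.0000 Bond=-139.3130
V0=-45.3407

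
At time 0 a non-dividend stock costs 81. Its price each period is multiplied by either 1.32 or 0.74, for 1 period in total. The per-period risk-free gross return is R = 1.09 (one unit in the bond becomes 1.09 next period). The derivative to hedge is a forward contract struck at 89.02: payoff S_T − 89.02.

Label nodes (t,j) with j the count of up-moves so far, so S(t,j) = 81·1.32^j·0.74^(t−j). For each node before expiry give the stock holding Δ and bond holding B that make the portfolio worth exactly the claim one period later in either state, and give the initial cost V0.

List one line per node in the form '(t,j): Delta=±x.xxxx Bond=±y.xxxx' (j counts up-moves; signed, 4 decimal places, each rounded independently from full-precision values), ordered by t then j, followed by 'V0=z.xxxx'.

Under the risk-neutral measure, an up-move has probability p* = (R−d)/(u−d) = 0.6034 and values discount at R = 1.09.
At expiry t=1: V(1,0)=-29.0800, V(1,1)=17.9000
(0,0): S=81.0000. Δ = (V_up−V_dn)/(S_up−S_dn) = (17.9000−-29.0800)/(106.9200−59.9400) = 1.0000. V = [p*·17.9000 + (1−p*)·-29.0800]/1.09 = -0.6697. B = V − Δ·S = -81.6697.
The time-0 hedge costs -0.6697, which is the no-arbitrage price.

(0,0): Delta=1.0000 Bond=-81.6697
V0=-0.6697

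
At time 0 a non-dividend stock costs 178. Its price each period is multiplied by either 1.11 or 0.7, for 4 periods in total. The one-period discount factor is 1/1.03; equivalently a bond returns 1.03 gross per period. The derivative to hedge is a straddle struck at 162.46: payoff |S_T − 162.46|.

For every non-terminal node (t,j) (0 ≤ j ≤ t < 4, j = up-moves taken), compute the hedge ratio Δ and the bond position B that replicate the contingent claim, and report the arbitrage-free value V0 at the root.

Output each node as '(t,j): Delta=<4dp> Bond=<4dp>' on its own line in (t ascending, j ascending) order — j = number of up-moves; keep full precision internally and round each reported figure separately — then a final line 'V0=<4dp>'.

(0,0): Delta=0.3808 Bond=-15.3273
(1,0): Delta=-0.8100 Bond=132.5865
(1,1): Delta=0.5628 Bond=-51.7565
(2,0): Delta=-1.0000 Bond=153.1341
(2,1): Delta=-0.7810 Bond=132.5471
(2,2): Delta=0.7683 Bond=-98.3653
(3,0): Delta=-1.0000 Bond=157.7282
(3,1): Delta=-1.0000 Bond=157.7282
(3,2): Delta=-0.7475 Bond=131.3830
(3,3): Delta=1.0000 Bond=-157.7282
V0=52.4514

Risk-neutral probability p* = (R−d)/(u−d) = (1.03−0.7)/(1.11−0.7) = 0.8049.
Payoff layer (t=4): V(4,0)=119.7222, V(4,1)=94.6901, V(4,2)=54.9962, V(4,3)=7.9468, V(4,4)=107.7565
(3,0): S=61.0540. Δ = (V_up−V_dn)/(S_up−S_dn) = (94.6901−119.7222)/(67.7699−42.7378) = -1.0000. V = [p*·94.6901 + (1−p*)·119.7222]/1.03 = 96.6742. B = V − Δ·S = 157.7282.
(3,1): S=96.8142. Δ = (V_up−V_dn)/(S_up−S_dn) = (54.9962−94.6901)/(107.4638−67.7699) = -1.0000. V = [p*·54.9962 + (1−p*)·94.6901]/1.03 = 60.9140. B = V − Δ·S = 157.7282.
(3,2): S=153.5197. Δ = (V_up−V_dn)/(S_up−S_dn) = (7.9468−54.9962)/(170.4068−107.4638) = -0.7475. V = [p*·7.9468 + (1−p*)·54.9962]/1.03 = 16.6283. B = V − Δ·S = 131.3830.
(3,3): S=243.4383. Δ = (V_up−V_dn)/(S_up−S_dn) = (107.7565−7.9468)/(270.2165−170.4068) = 1.0000. V = [p*·107.7565 + (1−p*)·7.9468]/1.03 = 85.7102. B = V − Δ·S = -157.7282.
(2,0): S=87.2200. Δ = (V_up−V_dn)/(S_up−S_dn) = (60.9140−96.6742)/(96.8142−61.0540) = -1.0000. V = [p*·60.9140 + (1−p*)·96.6742]/1.03 = 65.9141. B = V − Δ·S = 153.1341.
(2,1): S=138.3060. Δ = (V_up−V_dn)/(S_up−S_dn) = (16.6283−60.9140)/(153.5197−96.8142) = -0.7810. V = [p*·16.6283 + (1−p*)·60.9140]/1.03 = 24.5334. B = V − Δ·S = 132.5471.
(2,2): S=219.3138. Δ = (V_up−V_dn)/(S_up−S_dn) = (85.7102−16.6283)/(243.4383−153.5197) = 0.7683. V = [p*·85.7102 + (1−p*)·16.6283]/1.03 = 70.1270. B = V − Δ·S = -98.3653.
(1,0): S=124.6000. Δ = (V_up−V_dn)/(S_up−S_dn) = (24.5334−65.9141)/(138.3060−87.2200) = -0.8100. V = [p*·24.5334 + (1−p*)·65.9141]/1.03 = 31.6580. B = V − Δ·S = 132.5865.
(1,1): S=197.5800. Δ = (V_up−V_dn)/(S_up−S_dn) = (70.1270−24.5334)/(219.3138−138.3060) = 0.5628. V = [p*·70.1270 + (1−p*)·24.5334]/1.03 = 59.4473. B = V − Δ·S = -51.7565.
(0,0): S=178.0000. Δ = (V_up−V_dn)/(S_up−S_dn) = (59.4473−31.6580)/(197.5800−124.6000) = 0.3808. V = [p*·59.4473 + (1−p*)·31.6580]/1.03 = 52.4514. B = V − Δ·S = -15.3273.
Each (Δ,B) replicates both successor values, so the strategy is self-financing and V0 is arbitrage-free.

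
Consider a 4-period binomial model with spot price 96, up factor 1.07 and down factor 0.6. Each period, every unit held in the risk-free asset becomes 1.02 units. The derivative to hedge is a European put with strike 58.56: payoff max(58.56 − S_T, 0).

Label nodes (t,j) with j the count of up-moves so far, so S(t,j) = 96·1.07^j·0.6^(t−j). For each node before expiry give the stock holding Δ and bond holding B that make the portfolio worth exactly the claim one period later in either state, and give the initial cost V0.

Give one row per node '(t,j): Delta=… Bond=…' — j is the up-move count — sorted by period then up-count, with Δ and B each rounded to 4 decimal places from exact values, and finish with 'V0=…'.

(0,0): Delta=-0.1123 Bond=11.8868
(1,0): Delta=-0.6597 Bond=43.6525
(1,1): Delta=-0.0758 Bond=8.3712
(2,0): Delta=-1.0000 Bond=56.2860
(2,1): Delta=-0.6370 Bond=43.1255
(2,2): Delta=-0.0383 Bond=4.4211
(3,0): Delta=-1.0000 Bond=57.4118
(3,1): Delta=-1.0000 Bond=57.4118
(3,2): Delta=-0.6128 Bond=42.3899
(3,3): Delta=0.0000 Bond=0.0000
V0=1.1015

Under the risk-neutral measure, an up-move has probability p* = (R−d)/(u−d) = 0.8936 and values discount at R = 1.02.
Payoff layer (t=4): V(4,0)=46.1184, V(4,1)=36.3725, V(4,2)=18.9923, V(4,3)=0.0000, V(4,4)=0.0000
(3,0): S=20.7360. Δ = (V_up−V_dn)/(S_up−S_dn) = (36.3725−46.1184)/(22.1875−12.4416) = -1.0000. V = [p*·36.3725 + (1−p*)·46.1184]/1.02 = 36.6758. B = V − Δ·S = 57.4118.
(3,1): S=36.9792. Δ = (V_up−V_dn)/(S_up−S_dn) = (18.9923−36.3725)/(39.5677−22.1875) = -1.0000. V = [p*·18.9923 + (1−p*)·36.3725]/1.02 = 20.4326. B = V − Δ·S = 57.4118.
(3,2): S=65.9462. Δ = (V_up−V_dn)/(S_up−S_dn) = (0.0000−18.9923)/(70.5625−39.5677) = -0.6128. V = [p*·0.0000 + (1−p*)·18.9923]/1.02 = 1.9808. B = V − Δ·S = 42.3899.
(3,3): S=117.6041. Δ = (V_up−V_dn)/(S_up−S_dn) = (0.0000−0.0000)/(125.8364−70.5625) = 0.0000. V = [p*·0.0000 + (1−p*)·0.0000]/1.02 = 0.0000. B = V − Δ·S = 0.0000.
(2,0): S=34.5600. Δ = (V_up−V_dn)/(S_up−S_dn) = (20.4326−36.6758)/(36.9792−20.7360) = -1.0000. V = [p*·20.4326 + (1−p*)·36.6758]/1.02 = 21.7260. B = V − Δ·S = 56.2860.
(2,1): S=61.6320. Δ = (V_up−V_dn)/(S_up−S_dn) = (1.9808−20.4326)/(65.9462−36.9792) = -0.6370. V = [p*·1.9808 + (1−p*)·20.4326]/1.02 = 3.8665. B = V − Δ·S = 43.1255.
(2,2): S=109.9104. Δ = (V_up−V_dn)/(S_up−S_dn) = (0.0000−1.9808)/(117.6041−65.9462) = -0.0383. V = [p*·0.0000 + (1−p*)·1.9808]/1.02 = 0.2066. B = V − Δ·S = 4.4211.
(1,0): S=57.6000. Δ = (V_up−V_dn)/(S_up−S_dn) = (3.8665−21.7260)/(61.6320−34.5600) = -0.6597. V = [p*·3.8665 + (1−p*)·21.7260]/1.02 = 5.6533. B = V − Δ·S = 43.6525.
(1,1): S=102.7200. Δ = (V_up−V_dn)/(S_up−S_dn) = (0.2066−3.8665)/(109.9104−61.6320) = -0.0758. V = [p*·0.2066 + (1−p*)·3.8665]/1.02 = 0.5843. B = V − Δ·S = 8.3712.
(0,0): S=96.0000. Δ = (V_up−V_dn)/(S_up−S_dn) = (0.5843−5.6533)/(102.7200−57.6000) = -0.1123. V = [p*·0.5843 + (1−p*)·5.6533]/1.02 = 1.1015. B = V − Δ·S = 11.8868.
Root portfolio cost Δ·96+B reproduces V0=1.1015.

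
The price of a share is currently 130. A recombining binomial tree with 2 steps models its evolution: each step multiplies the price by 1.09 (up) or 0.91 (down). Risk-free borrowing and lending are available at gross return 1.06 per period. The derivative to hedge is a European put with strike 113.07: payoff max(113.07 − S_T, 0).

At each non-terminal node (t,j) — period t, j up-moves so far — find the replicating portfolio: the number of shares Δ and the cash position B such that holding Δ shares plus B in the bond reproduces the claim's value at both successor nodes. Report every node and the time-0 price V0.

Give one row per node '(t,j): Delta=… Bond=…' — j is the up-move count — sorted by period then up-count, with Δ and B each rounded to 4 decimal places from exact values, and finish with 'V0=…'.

Since d<R<u, set p* = (R−d)/(u−d) = 0.8333; price each node as the discounted p*-expectation of its children.
Terminal values V(2,·): V(2,0)=5.4170, V(2,1)=0.0000, V(2,2)=0.0000
  t=1,j=0: stock 118.3000 → up 128.9470 (V=0.0000), down 107.6530 (V=5.4170). Price 0.8517; hedge Δ=-0.2544, bond B=30.9462.
  t=1,j=1: stock 141.7000 → up 154.4530 (V=0.0000), down 128.9470 (V=0.0000). Price 0.0000; hedge Δ=0.0000, bond B=0.0000.
  t=0,j=0: stock 130.0000 → up 141.7000 (V=0.0000), down 118.3000 (V=0.8517). Price 0.1339; hedge Δ=-0.0364, bond B=4.8658.
Check: Δ(0,0)·S0 + B(0,0) = 0.1339 = V0.

(0,0): Delta=-0.0364 Bond=4.8658
(1,0): Delta=-0.2544 Bond=30.9462
(1,1): Delta=0.0000 Bond=0.0000
V0=0.1339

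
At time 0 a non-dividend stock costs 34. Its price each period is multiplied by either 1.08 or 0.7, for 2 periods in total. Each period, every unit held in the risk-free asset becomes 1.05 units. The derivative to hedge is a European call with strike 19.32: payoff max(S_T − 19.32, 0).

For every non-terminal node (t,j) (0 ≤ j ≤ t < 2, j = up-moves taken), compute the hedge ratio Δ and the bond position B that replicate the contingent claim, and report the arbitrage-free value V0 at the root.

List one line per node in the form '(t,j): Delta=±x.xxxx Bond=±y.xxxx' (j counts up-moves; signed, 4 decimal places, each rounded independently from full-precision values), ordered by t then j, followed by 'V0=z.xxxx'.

(0,0): Delta=0.9845 Bond=-16.9825
(1,0): Delta=0.7059 Bond=-11.2000
(1,1): Delta=1.0000 Bond=-18.4000
V0=16.4912

No-arbitrage ⇒ martingale measure with p* = (R−d)/(u−d) = 0.9211.
Terminal payoffs: V(2,0)=0.0000, V(2,1)=6.3840, V(2,2)=20.3376
(1,0): S=23.8000. Δ = (V_up−V_dn)/(S_up−S_dn) = (6.3840−0.0000)/(25.7040−16.6600) = 0.7059. V = [p*·6.3840 + (1−p*)·0.0000]/1.05 = 5.6000. B = V − Δ·S = -11.2000.
(1,1): S=36.7200. Δ = (V_up−V_dn)/(S_up−S_dn) = (20.3376−6.3840)/(39.6576−25.7040) = 1.0000. V = [p*·20.3376 + (1−p*)·6.3840]/1.05 = 18.3200. B = V − Δ·S = -18.4000.
(0,0): S=34.0000. Δ = (V_up−V_dn)/(S_up−S_dn) = (18.3200−5.6000)/(36.7200−23.8000) = 0.9845. V = [p*·18.3200 + (1−p*)·5.6000]/1.05 = 16.4912. B = V − Δ·S = -16.9825.
Self-financing check: at every node Δ·S+B equals the discounted successor values.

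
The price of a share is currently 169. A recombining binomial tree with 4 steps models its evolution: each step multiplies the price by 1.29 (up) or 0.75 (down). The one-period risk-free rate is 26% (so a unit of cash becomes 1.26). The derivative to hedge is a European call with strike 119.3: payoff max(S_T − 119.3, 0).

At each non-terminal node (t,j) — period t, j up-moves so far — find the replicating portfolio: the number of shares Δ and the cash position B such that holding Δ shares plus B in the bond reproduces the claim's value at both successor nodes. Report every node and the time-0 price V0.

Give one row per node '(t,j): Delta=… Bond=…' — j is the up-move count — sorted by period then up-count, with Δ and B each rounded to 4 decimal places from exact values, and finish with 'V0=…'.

(0,0): Delta=0.9987 Bond=-47.0978
(1,0): Delta=0.9725 Bond=-56.0301
(1,1): Delta=0.9995 Bond=-59.5381
(2,0): Delta=0.5679 Bond=-32.1351
(2,1): Delta=0.9864 Bond=-72.8605
(2,2): Delta=1.0000 Bond=-75.1449
(3,0): Delta=0.0000 Bond=0.0000
(3,1): Delta=0.5873 Bond=-42.8720
(3,2): Delta=1.0000 Bond=-94.6825
(3,3): Delta=1.0000 Bond=-94.6825
V0=121.6749

Risk-neutral probability p* = (R−d)/(u−d) = (1.26−0.75)/(1.29−0.75) = 0.9444.
Payoff layer (t=4): V(4,0)=0.0000, V(4,1)=0.0000, V(4,2)=38.8935, V(4,3)=152.7928, V(4,4)=348.6997
(3,0): S=71.2969. Δ = (V_up−V_dn)/(S_up−S_dn) = (0.0000−0.0000)/(91.9730−53.4727) = 0.0000. V = [p*·0.0000 + (1−p*)·0.0000]/1.26 = 0.0000. B = V − Δ·S = 0.0000.
(3,1): S=122.6306. Δ = (V_up−V_dn)/(S_up−S_dn) = (38.8935−0.0000)/(158.1935−91.9730) = 0.5873. V = [p*·38.8935 + (1−p*)·0.0000]/1.26 = 29.1530. B = V − Δ·S = -42.8720.
(3,2): S=210.9247. Δ = (V_up−V_dn)/(S_up−S_dn) = (152.7928−38.8935)/(272.0928−158.1935) = 1.0000. V = [p*·152.7928 + (1−p*)·38.8935]/1.26 = 116.2421. B = V − Δ·S = -94.6825.
(3,3): S=362.7904. Δ = (V_up−V_dn)/(S_up−S_dn) = (348.6997−152.7928)/(467.9997−272.0928) = 1.0000. V = [p*·348.6997 + (1−p*)·152.7928]/1.26 = 268.1079. B = V − Δ·S = -94.6825.
(2,0): S=95.0625. Δ = (V_up−V_dn)/(S_up−S_dn) = (29.1530−0.0000)/(122.6306−71.2969) = 0.5679. V = [p*·29.1530 + (1−p*)·0.0000]/1.26 = 21.8519. B = V − Δ·S = -32.1351.
(2,1): S=163.5075. Δ = (V_up−V_dn)/(S_up−S_dn) = (116.2421−29.1530)/(210.9247−122.6306) = 0.9864. V = [p*·116.2421 + (1−p*)·29.1530]/1.26 = 88.4158. B = V − Δ·S = -72.8605.
(2,2): S=281.2329. Δ = (V_up−V_dn)/(S_up−S_dn) = (268.1079−116.2421)/(362.7904−210.9247) = 1.0000. V = [p*·268.1079 + (1−p*)·116.2421]/1.26 = 206.0880. B = V − Δ·S = -75.1449.
(1,0): S=126.7500. Δ = (V_up−V_dn)/(S_up−S_dn) = (88.4158−21.8519)/(163.5075−95.0625) = 0.9725. V = [p*·88.4158 + (1−p*)·21.8519]/1.26 = 67.2363. B = V − Δ·S = -56.0301.
(1,1): S=218.0100. Δ = (V_up−V_dn)/(S_up−S_dn) = (206.0880−88.4158)/(281.2329−163.5075) = 0.9995. V = [p*·206.0880 + (1−p*)·88.4158]/1.26 = 158.3736. B = V − Δ·S = -59.5381.
(0,0): S=169.0000. Δ = (V_up−V_dn)/(S_up−S_dn) = (158.3736−67.2363)/(218.0100−126.7500) = 0.9987. V = [p*·158.3736 + (1−p*)·67.2363]/1.26 = 121.6749. B = V − Δ·S = -47.0978.
Each (Δ,B) replicates both successor values, so the strategy is self-financing and V0 is arbitrage-free.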